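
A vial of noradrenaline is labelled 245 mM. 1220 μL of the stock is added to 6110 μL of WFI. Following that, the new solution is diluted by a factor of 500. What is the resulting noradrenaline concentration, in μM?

81.6 μM

Overall dilution factor = 6.008 × 500 = 3004.
245 mM / 3004 = 0.0816 mM = 81.6 μM.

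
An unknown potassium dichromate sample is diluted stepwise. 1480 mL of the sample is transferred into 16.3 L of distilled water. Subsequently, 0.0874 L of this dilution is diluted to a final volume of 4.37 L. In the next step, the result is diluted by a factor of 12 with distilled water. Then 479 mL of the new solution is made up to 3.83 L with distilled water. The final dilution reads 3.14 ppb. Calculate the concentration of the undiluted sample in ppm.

Overall dilution factor = 12.01 × 50 × 12 × 7.996 = 5.76 × 10⁴.
Original = 3.14 ppb × 5.76 × 10⁴ = 1.81 × 10⁵ ppb = 181 ppm.

181 ppm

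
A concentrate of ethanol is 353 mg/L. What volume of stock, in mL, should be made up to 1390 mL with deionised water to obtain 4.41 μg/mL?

17.4 mL

4.41 μg/mL = 4.41 mg/L.
V₁ = C₂V₂/C₁ = 4.41 × 1390 / 353 = 17.4 mL.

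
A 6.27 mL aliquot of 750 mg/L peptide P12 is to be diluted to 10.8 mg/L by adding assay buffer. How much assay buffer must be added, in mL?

429 mL

V₂ = C₁V₁/C₂ = 750 × 6.27 / 10.8 = 435 mL.
Diluent to add = V₂ − V₁ = 435 − 6.27 = 429 mL.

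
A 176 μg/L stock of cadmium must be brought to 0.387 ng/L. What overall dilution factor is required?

4.55 × 10⁵

Factor = C₀/C_target = 176 μg/L / 0.387 ng/L = 4.55 × 10⁵.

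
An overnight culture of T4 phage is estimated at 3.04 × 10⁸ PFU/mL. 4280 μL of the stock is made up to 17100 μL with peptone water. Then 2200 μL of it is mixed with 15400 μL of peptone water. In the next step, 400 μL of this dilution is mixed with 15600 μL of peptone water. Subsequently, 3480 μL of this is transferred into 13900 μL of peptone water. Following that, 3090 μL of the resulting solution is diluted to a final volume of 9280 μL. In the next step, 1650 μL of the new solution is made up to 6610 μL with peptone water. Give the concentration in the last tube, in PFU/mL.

Overall dilution factor = 3.995 × 8 × 40 × 4.994 × 3.003 × 4.006 = 7.68 × 10⁴.
3.04 × 10⁸ PFU/mL / 7.68 × 10⁴ = 3960 PFU/mL.

3960 PFU/mL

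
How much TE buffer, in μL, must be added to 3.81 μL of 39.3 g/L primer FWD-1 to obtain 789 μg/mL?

186 μL

789 μg/mL = 0.789 g/L.
V₂ = C₁V₁/C₂ = 39.3 × 3.81 / 0.789 = 190 μL.
Diluent to add = V₂ − V₁ = 190 − 3.81 = 186 μL.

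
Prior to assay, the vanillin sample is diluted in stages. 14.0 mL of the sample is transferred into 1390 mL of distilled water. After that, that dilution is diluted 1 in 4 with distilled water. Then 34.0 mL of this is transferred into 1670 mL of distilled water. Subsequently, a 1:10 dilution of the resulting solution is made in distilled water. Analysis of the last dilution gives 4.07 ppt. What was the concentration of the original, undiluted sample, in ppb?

818 ppb

Overall dilution factor = 100.3 × 4 × 50.12 × 10 = 2.01 × 10⁵.
Original = 4.07 ppt × 2.01 × 10⁵ = 8.18 × 10⁵ ppt = 818 ppb.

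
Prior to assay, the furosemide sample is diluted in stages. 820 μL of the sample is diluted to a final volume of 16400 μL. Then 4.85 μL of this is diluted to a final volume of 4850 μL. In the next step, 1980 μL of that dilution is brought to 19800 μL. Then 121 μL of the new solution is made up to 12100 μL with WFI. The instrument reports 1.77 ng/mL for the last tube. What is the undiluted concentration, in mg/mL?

35.4 mg/mL

Overall dilution factor = 20 × 1000 × 10 × 100 = 2.00 × 10⁷.
Original = 1.77 ng/mL × 2.00 × 10⁷ = 3.54 × 10⁷ ng/mL = 35.4 mg/mL.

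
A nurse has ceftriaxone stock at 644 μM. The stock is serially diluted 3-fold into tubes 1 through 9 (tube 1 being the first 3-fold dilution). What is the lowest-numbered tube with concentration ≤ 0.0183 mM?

Tube n has concentration 644 μM / 3ⁿ.
Need 3ⁿ ≥ 644 μM / 0.0183 mM = 35.2, so n ≥ 3.24.
First such tube: n = 4.

tube 4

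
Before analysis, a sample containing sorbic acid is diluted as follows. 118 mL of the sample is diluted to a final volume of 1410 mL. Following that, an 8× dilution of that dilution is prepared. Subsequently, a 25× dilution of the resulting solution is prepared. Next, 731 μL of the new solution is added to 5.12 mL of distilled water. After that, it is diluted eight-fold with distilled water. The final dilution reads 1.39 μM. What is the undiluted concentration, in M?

0.213 M

Overall dilution factor = 11.95 × 8 × 25 × 8.004 × 8 = 1.53 × 10⁵.
Original = 1.39 μM × 1.53 × 10⁵ = 2.13 × 10⁵ μM = 0.213 M.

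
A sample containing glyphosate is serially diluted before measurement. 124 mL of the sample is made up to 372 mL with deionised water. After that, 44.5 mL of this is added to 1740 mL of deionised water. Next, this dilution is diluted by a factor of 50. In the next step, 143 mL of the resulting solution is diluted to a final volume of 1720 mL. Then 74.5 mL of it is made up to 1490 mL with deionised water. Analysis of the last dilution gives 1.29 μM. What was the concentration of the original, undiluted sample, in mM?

Overall dilution factor = 3 × 40.10 × 50 × 12.03 × 20 = 1.45 × 10⁶.
Original = 1.29 μM × 1.45 × 10⁶ = 1.87 × 10⁶ μM = 1870 mM.

1870 mM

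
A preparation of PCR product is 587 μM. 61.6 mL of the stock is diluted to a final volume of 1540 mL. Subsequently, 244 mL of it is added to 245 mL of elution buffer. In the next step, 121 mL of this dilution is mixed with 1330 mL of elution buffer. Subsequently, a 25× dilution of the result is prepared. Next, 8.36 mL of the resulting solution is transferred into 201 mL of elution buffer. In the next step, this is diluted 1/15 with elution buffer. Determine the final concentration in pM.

104 pM

Overall dilution factor = 25 × 2.004 × 11.99 × 25 × 25.04 × 15 = 5.64 × 10⁶.
587 μM / 5.64 × 10⁶ = 1.04 × 10⁻⁴ μM = 104 pM.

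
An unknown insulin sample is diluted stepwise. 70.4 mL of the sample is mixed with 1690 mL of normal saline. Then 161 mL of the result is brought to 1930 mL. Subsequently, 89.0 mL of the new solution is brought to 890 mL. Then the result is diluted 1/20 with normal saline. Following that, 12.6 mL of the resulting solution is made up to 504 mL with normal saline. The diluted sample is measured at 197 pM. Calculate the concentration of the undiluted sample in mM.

0.472 mM

Overall dilution factor = 25.01 × 11.99 × 10 × 20 × 40 = 2.40 × 10⁶.
Original = 197 pM × 2.40 × 10⁶ = 4.72 × 10⁸ pM = 0.472 mM.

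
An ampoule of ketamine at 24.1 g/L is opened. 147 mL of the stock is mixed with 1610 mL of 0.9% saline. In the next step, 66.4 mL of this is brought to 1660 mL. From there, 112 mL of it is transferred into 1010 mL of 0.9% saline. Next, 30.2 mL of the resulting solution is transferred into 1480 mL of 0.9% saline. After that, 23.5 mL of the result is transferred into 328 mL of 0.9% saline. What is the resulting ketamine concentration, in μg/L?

10.8 μg/L

Overall dilution factor = 11.95 × 25 × 10.02 × 50.01 × 14.96 = 2.24 × 10⁶.
24.1 g/L / 2.24 × 10⁶ = 1.08 × 10⁻⁵ g/L = 10.8 μg/L.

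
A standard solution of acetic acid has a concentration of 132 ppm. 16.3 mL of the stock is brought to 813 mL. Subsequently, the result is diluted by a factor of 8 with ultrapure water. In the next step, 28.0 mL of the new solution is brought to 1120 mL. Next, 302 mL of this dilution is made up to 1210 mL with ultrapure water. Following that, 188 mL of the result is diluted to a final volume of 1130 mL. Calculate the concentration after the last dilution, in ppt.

343 ppt

Overall dilution factor = 49.88 × 8 × 40 × 4.007 × 6.011 = 3.84 × 10⁵.
132 ppm / 3.84 × 10⁵ = 3.43 × 10⁻⁴ ppm = 343 ppt.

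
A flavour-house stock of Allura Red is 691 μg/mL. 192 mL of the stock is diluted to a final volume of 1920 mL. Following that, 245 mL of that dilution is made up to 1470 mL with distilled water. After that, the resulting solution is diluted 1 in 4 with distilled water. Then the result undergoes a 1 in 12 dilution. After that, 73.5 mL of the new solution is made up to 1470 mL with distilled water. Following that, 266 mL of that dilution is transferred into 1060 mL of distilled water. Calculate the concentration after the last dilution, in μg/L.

2.41 μg/L

Overall dilution factor = 10 × 6 × 4 × 12 × 20 × 4.985 = 2.87 × 10⁵.
691 μg/mL / 2.87 × 10⁵ = 2.41 × 10⁻³ μg/mL = 2.41 μg/L.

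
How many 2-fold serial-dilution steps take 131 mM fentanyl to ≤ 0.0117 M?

Need 2ⁿ ≥ 11.2, so n ≥ log(11.2)/log(2) = 3.48.
Minimum whole steps: n = 4.

4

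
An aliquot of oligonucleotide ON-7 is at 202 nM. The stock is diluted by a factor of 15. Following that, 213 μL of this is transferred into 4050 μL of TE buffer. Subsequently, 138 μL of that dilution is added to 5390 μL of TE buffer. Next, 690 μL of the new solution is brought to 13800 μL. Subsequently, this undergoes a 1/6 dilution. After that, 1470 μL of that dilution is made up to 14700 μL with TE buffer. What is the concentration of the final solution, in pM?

Overall dilution factor = 15 × 20.01 × 40.06 × 20 × 6 × 10 = 1.44 × 10⁷.
202 nM / 1.44 × 10⁷ = 1.40 × 10⁻⁵ nM = 0.0140 pM.

0.0140 pM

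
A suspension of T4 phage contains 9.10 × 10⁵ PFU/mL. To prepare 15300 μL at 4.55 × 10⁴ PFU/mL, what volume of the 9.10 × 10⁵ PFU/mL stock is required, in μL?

765 μL

V₁ = C₂V₂/C₁ = 4.55 × 10⁴ × 15300 / 9.10 × 10⁵ = 765 μL.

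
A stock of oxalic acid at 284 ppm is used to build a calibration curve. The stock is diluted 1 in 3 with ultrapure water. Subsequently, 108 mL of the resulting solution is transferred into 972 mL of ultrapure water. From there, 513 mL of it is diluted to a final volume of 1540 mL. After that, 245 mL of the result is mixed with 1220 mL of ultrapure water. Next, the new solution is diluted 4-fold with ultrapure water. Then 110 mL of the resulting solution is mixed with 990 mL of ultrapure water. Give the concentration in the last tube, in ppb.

13.2 ppb

Overall dilution factor = 3 × 10 × 3.002 × 5.980 × 4 × 10 = 2.15 × 10⁴.
284 ppm / 2.15 × 10⁴ = 0.0132 ppm = 13.2 ppb.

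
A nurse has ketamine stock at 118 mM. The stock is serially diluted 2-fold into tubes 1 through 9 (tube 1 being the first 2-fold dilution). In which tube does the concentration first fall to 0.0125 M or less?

Tube n has concentration 118 mM / 2ⁿ.
Need 2ⁿ ≥ 118 mM / 0.0125 M = 9.44, so n ≥ 3.24.
First such tube: n = 4.

tube 4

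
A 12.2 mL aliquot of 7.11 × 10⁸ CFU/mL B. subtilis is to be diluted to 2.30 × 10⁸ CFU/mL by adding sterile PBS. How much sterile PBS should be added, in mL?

V₂ = C₁V₁/C₂ = 7.11 × 10⁸ × 12.2 / 2.30 × 10⁸ = 37.7 mL.
Diluent to add = V₂ − V₁ = 37.7 − 12.2 = 25.5 mL.

25.5 mL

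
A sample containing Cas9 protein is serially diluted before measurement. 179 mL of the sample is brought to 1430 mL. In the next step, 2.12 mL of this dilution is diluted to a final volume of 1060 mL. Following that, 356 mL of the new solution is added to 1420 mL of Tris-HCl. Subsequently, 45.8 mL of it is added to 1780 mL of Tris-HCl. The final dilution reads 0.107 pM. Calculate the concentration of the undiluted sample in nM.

85.0 nM

Overall dilution factor = 7.989 × 500 × 4.989 × 39.86 = 7.94 × 10⁵.
Original = 0.107 pM × 7.94 × 10⁵ = 8.50 × 10⁴ pM = 85.0 nM.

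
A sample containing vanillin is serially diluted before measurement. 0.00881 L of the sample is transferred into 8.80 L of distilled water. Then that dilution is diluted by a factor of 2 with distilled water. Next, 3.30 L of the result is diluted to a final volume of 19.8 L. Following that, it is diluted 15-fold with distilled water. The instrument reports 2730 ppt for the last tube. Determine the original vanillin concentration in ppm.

491 ppm

Overall dilution factor = 999.9 × 2 × 6 × 15 = 1.80 × 10⁵.
Original = 2730 ppt × 1.80 × 10⁵ = 4.91 × 10⁸ ppt = 491 ppm.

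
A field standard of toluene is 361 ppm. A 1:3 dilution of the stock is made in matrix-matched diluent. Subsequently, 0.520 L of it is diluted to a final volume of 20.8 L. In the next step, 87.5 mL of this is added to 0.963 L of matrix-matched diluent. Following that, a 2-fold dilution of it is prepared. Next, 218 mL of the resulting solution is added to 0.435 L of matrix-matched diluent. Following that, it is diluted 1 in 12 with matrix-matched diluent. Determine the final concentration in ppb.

Overall dilution factor = 3 × 40 × 12.01 × 2 × 2.995 × 12 = 1.04 × 10⁵.
361 ppm / 1.04 × 10⁵ = 3.49 × 10⁻³ ppm = 3.49 ppb.

3.49 ppb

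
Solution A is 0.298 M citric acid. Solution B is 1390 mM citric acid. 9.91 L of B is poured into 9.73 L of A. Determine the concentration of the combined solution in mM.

C_B = 1390 mM = 1.39 M.
C_mix = (C_A·V_A + C_B·V_B)/(V_A + V_B) = (0.298×9.73 + 1.39×9.91) / 19.64 = 0.849 M = 849 mM.

849 mM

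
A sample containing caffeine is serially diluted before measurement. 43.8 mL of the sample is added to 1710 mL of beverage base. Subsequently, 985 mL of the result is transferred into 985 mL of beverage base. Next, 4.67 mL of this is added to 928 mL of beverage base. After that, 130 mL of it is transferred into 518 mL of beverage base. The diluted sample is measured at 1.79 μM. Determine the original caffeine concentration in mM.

143 mM

Overall dilution factor = 40.04 × 2 × 199.7 × 4.985 = 7.97 × 10⁴.
Original = 1.79 μM × 7.97 × 10⁴ = 1.43 × 10⁵ μM = 143 mM.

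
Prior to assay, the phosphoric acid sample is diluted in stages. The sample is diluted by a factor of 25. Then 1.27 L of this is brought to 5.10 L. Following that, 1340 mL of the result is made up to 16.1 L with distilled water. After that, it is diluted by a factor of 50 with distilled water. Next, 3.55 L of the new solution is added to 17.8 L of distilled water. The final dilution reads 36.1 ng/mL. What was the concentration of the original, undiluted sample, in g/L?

13.1 g/L

Overall dilution factor = 25 × 4.016 × 12.01 × 50 × 6.014 = 3.63 × 10⁵.
Original = 36.1 ng/mL × 3.63 × 10⁵ = 1.31 × 10⁷ ng/mL = 13.1 g/L.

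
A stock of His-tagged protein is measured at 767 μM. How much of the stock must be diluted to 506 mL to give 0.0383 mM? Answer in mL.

0.0383 mM = 38.3 μM.
V₁ = C₂V₂/C₁ = 38.3 × 506 / 767 = 25.3 mL.

25.3 mL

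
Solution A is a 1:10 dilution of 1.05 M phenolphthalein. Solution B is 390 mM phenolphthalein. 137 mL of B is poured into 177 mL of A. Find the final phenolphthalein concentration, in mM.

C_A = 1.05 M / 10 = 0.105 M.
C_B = 390 mM = 0.390 M.
C_mix = (C_A·V_A + C_B·V_B)/(V_A + V_B) = (0.105×177 + 0.390×137) / 314.0 = 0.229 M = 229 mM.

229 mM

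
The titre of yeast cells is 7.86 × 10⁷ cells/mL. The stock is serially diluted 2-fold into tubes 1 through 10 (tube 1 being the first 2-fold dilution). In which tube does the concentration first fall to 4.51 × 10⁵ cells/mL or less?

tube 8

Tube n has concentration 7.86 × 10⁷ cells/mL / 2ⁿ.
Need 2ⁿ ≥ 7.86 × 10⁷ cells/mL / 4.51 × 10⁵ cells/mL = 174, so n ≥ 7.45.
First such tube: n = 8.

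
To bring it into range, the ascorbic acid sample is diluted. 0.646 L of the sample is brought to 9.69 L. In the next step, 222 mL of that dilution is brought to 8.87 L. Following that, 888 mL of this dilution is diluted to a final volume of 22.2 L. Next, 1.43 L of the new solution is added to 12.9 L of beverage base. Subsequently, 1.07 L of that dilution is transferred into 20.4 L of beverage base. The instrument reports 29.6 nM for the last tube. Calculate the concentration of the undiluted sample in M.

Overall dilution factor = 15 × 39.95 × 25 × 10.02 × 20.07 = 3.01 × 10⁶.
Original = 29.6 nM × 3.01 × 10⁶ = 8.92 × 10⁷ nM = 0.0892 M.

0.0892 M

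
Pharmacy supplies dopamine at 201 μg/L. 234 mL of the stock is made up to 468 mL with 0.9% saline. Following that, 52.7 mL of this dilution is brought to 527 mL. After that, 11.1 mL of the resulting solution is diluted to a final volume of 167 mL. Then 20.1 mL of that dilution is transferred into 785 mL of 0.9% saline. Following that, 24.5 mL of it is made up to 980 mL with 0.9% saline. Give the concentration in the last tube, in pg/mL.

0.417 pg/mL

Overall dilution factor = 2 × 10 × 15.05 × 40.05 × 40 = 4.82 × 10⁵.
201 μg/L / 4.82 × 10⁵ = 4.17 × 10⁻⁴ μg/L = 0.417 pg/mL.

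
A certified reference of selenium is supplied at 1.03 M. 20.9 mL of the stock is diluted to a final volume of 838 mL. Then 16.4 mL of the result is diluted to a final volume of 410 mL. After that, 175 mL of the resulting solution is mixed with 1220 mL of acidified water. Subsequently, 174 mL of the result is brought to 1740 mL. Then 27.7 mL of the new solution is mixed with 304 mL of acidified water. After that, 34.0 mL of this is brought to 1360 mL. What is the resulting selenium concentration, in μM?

Overall dilution factor = 40.10 × 25 × 7.971 × 10 × 11.97 × 40 = 3.83 × 10⁷.
1.03 M / 3.83 × 10⁷ = 2.69 × 10⁻⁸ M = 0.0269 μM.

0.0269 μM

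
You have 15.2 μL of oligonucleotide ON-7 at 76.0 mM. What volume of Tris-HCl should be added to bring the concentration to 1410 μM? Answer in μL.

1410 μM = 1.41 mM.
V₂ = C₁V₁/C₂ = 76.0 × 15.2 / 1.41 = 819 μL.
Diluent to add = V₂ − V₁ = 819 − 15.2 = 804 μL.

804 μL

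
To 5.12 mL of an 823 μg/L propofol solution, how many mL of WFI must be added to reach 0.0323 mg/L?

125 mL

0.0323 mg/L = 32.3 μg/L.
V₂ = C₁V₁/C₂ = 823 × 5.12 / 32.3 = 130 mL.
Diluent to add = V₂ − V₁ = 130 − 5.12 = 125 mL.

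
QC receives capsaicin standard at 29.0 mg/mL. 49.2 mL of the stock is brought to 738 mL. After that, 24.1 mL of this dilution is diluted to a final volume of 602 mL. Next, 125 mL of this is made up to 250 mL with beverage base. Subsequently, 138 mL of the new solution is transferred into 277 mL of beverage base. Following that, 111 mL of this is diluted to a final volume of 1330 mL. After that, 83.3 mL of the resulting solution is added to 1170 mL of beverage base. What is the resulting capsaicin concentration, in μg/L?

71.4 μg/L

Overall dilution factor = 15 × 24.98 × 2 × 3.007 × 11.98 × 15.05 = 4.06 × 10⁵.
29.0 mg/mL / 4.06 × 10⁵ = 7.14 × 10⁻⁵ mg/mL = 71.4 μg/L.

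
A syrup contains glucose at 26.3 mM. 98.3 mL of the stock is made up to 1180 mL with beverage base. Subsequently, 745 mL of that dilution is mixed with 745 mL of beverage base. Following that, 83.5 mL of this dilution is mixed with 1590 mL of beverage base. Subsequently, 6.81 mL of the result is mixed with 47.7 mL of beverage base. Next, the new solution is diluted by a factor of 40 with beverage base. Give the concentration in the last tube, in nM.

Overall dilution factor = 12.00 × 2 × 20.04 × 8.004 × 40 = 1.54 × 10⁵.
26.3 mM / 1.54 × 10⁵ = 1.71 × 10⁻⁴ mM = 171 nM.

171 nM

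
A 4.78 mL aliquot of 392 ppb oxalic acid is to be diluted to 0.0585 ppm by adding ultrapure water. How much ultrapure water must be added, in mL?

27.3 mL

0.0585 ppm = 58.5 ppb.
V₂ = C₁V₁/C₂ = 392 × 4.78 / 58.5 = 32.0 mL.
Diluent to add = V₂ − V₁ = 32.0 − 4.78 = 27.3 mL.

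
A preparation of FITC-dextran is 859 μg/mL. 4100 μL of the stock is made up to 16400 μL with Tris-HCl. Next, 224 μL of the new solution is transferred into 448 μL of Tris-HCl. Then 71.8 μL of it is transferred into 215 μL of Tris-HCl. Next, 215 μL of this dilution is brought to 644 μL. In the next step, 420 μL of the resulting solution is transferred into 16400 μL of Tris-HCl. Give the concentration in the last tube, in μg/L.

149 μg/L

Overall dilution factor = 4 × 3 × 3.994 × 2.995 × 40.05 = 5750.
859 μg/mL / 5750 = 0.149 μg/mL = 149 μg/L.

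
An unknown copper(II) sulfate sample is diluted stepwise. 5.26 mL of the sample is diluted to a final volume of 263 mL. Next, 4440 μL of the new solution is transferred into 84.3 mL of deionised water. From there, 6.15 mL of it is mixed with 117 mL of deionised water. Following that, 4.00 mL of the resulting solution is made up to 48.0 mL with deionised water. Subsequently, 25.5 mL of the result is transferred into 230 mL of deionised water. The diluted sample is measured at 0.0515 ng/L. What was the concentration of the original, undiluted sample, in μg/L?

124 μg/L

Overall dilution factor = 50 × 19.99 × 20.02 × 12 × 10.02 = 2.41 × 10⁶.
Original = 0.0515 ng/L × 2.41 × 10⁶ = 1.24 × 10⁵ ng/L = 124 μg/L.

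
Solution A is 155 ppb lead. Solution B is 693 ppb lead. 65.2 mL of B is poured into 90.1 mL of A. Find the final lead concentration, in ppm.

C_mix = (C_A·V_A + C_B·V_B)/(V_A + V_B) = (155×90.1 + 693×65.2) / 155.3 = 381 ppb = 0.381 ppm.

0.381 ppm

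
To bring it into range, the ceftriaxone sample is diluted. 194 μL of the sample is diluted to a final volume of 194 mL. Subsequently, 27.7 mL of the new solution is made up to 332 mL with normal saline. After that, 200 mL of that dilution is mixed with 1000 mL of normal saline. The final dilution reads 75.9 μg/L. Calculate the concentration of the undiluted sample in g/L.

5.46 g/L

Overall dilution factor = 1000 × 11.99 × 6 = 7.19 × 10⁴.
Original = 75.9 μg/L × 7.19 × 10⁴ = 5.46 × 10⁶ μg/L = 5.46 g/L.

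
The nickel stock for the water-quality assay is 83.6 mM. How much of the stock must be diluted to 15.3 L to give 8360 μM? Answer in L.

1.53 L

8360 μM = 8.36 mM.
V₁ = C₂V₂/C₁ = 8.36 × 15.3 / 83.6 = 1.53 L.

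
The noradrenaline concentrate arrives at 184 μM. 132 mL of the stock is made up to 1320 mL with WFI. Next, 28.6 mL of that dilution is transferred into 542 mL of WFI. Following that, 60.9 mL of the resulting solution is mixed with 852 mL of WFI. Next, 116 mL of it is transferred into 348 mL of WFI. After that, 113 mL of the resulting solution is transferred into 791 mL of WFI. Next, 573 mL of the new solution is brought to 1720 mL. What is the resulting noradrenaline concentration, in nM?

0.641 nM

Overall dilution factor = 10 × 19.95 × 14.99 × 4 × 8 × 3.002 = 2.87 × 10⁵.
184 μM / 2.87 × 10⁵ = 6.41 × 10⁻⁴ μM = 0.641 nM.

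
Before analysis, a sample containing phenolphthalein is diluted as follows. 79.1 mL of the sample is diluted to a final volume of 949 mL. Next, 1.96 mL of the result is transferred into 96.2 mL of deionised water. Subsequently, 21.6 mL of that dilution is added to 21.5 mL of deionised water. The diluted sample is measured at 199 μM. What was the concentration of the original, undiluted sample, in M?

0.239 M

Overall dilution factor = 12.00 × 50.08 × 1.995 = 1199.
Original = 199 μM × 1199 = 2.39 × 10⁵ μM = 0.239 M.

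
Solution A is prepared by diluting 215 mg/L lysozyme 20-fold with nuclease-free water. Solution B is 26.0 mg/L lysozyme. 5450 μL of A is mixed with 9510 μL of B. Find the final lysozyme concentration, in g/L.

C_A = 215 mg/L / 20 = 10.7 mg/L.
C_mix = (C_A·V_A + C_B·V_B)/(V_A + V_B) = (10.7×5450 + 26.0×9510) / 14960 = 20.4 mg/L = 0.0204 g/L.

0.0204 g/L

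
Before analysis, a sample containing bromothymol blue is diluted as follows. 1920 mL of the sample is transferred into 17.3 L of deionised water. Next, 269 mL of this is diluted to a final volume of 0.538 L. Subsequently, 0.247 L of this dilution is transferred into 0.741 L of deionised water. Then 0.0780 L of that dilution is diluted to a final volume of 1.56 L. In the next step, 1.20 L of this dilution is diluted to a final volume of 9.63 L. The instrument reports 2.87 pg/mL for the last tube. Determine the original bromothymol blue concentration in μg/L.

36.9 μg/L

Overall dilution factor = 10.01 × 2 × 4 × 20 × 8.025 = 1.29 × 10⁴.
Original = 2.87 pg/mL × 1.29 × 10⁴ = 3.69 × 10⁴ pg/mL = 36.9 μg/L.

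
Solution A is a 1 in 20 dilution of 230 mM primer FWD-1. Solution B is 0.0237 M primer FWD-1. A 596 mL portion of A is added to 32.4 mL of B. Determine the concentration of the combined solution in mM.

12.1 mM

C_A = 230 mM / 20 = 11.5 mM.
C_B = 0.0237 M = 23.7 mM.
C_mix = (C_A·V_A + C_B·V_B)/(V_A + V_B) = (11.5×596 + 23.7×32.4) / 628.4 = 12.1 mM.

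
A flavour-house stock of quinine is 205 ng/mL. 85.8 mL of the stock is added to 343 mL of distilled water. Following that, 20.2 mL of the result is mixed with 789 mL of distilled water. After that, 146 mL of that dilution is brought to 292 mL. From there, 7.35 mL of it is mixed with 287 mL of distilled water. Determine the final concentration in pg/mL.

Overall dilution factor = 4.998 × 40.06 × 2 × 40.05 = 1.60 × 10⁴.
205 ng/mL / 1.60 × 10⁴ = 0.0128 ng/mL = 12.8 pg/mL.

12.8 pg/mL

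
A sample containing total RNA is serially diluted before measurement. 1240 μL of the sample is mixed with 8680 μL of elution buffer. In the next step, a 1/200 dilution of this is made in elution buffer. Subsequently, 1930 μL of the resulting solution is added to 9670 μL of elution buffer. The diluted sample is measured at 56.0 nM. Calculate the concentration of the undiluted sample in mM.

Overall dilution factor = 8 × 200 × 6.010 = 9617.
Original = 56.0 nM × 9617 = 5.39 × 10⁵ nM = 0.539 mM.

0.539 mM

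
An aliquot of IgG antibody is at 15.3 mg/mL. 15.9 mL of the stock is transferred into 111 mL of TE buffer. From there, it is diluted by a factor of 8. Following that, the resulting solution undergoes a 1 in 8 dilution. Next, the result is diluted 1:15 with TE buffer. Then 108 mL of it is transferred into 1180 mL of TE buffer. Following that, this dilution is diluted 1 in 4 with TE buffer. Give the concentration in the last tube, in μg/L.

41.9 μg/L

Overall dilution factor = 7.981 × 8 × 8 × 15 × 11.93 × 4 = 3.66 × 10⁵.
15.3 mg/mL / 3.66 × 10⁵ = 4.19 × 10⁻⁵ mg/mL = 41.9 μg/L.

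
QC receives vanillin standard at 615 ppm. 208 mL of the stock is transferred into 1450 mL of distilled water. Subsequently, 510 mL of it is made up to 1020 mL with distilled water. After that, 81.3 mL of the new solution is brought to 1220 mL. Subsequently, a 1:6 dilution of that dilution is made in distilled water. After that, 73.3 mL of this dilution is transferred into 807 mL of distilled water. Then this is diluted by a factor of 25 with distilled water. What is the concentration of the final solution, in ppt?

Overall dilution factor = 7.971 × 2 × 15.01 × 6 × 12.01 × 25 = 4.31 × 10⁵.
615 ppm / 4.31 × 10⁵ = 1.43 × 10⁻³ ppm = 1430 ppt.

1430 ppt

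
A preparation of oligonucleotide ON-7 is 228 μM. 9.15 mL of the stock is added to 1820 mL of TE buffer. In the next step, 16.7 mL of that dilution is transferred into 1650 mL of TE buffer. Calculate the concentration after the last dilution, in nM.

Overall dilution factor = 199.9 × 99.80 = 2.00 × 10⁴.
228 μM / 2.00 × 10⁴ = 0.0114 μM = 11.4 nM.

11.4 nM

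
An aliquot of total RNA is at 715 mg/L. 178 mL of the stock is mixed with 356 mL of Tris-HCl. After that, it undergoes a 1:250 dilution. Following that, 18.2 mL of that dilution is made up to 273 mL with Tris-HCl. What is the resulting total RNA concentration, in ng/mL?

Overall dilution factor = 3 × 250 × 15 = 1.12 × 10⁴.
715 mg/L / 1.12 × 10⁴ = 0.0636 mg/L = 63.6 ng/mL.

63.6 ng/mL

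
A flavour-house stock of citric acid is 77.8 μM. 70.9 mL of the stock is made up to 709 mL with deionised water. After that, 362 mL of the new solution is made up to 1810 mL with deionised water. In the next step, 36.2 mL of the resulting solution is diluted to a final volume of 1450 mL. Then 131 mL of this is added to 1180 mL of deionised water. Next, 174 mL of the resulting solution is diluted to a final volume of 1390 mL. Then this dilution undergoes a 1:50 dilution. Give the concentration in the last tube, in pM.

9.72 pM

Overall dilution factor = 10 × 5 × 40.06 × 10.01 × 7.989 × 50 = 8.01 × 10⁶.
77.8 μM / 8.01 × 10⁶ = 9.72 × 10⁻⁶ μM = 9.72 pM.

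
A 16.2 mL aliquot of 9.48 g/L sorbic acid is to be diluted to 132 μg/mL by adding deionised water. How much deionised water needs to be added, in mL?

132 μg/mL = 0.132 g/L.
V₂ = C₁V₁/C₂ = 9.48 × 16.2 / 0.132 = 1163 mL.
Diluent to add = V₂ − V₁ = 1163 − 16.2 = 1150 mL.

1150 mL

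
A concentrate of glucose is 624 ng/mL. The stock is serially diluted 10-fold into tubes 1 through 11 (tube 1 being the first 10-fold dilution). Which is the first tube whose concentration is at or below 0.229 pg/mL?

tube 7

Tube n has concentration 624 ng/mL / 10ⁿ.
Need 10ⁿ ≥ 624 ng/mL / 0.229 pg/mL = 2.72 × 10⁶, so n ≥ 6.44.
First such tube: n = 7.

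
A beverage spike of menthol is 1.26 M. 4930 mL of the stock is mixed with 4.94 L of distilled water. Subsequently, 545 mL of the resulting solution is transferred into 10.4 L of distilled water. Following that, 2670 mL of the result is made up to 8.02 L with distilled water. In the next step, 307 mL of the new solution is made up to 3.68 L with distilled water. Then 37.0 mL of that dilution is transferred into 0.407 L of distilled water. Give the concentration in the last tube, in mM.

Overall dilution factor = 2.002 × 20.08 × 3.004 × 11.99 × 12 = 1.74 × 10⁴.
1.26 M / 1.74 × 10⁴ = 7.25 × 10⁻⁵ M = 0.0725 mM.

0.0725 mM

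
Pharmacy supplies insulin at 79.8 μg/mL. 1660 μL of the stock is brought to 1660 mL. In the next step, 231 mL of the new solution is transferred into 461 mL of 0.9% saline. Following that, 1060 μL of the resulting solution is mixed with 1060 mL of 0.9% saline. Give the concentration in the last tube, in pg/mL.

26.6 pg/mL

Overall dilution factor = 1000 × 2.996 × 1001 = 3.00 × 10⁶.
79.8 μg/mL / 3.00 × 10⁶ = 2.66 × 10⁻⁵ μg/mL = 26.6 pg/mL.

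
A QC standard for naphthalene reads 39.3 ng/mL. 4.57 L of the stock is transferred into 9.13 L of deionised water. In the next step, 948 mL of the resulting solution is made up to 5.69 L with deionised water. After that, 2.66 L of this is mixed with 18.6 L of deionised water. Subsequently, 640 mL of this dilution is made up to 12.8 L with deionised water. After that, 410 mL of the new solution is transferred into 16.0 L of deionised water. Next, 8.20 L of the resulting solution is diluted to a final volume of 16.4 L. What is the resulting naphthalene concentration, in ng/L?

Overall dilution factor = 2.998 × 6.002 × 7.992 × 20 × 40.02 × 2 = 2.30 × 10⁵.
39.3 ng/mL / 2.30 × 10⁵ = 1.71 × 10⁻⁴ ng/mL = 0.171 ng/L.

0.171 ng/L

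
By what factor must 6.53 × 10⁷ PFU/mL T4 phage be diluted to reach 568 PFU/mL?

Factor = C₀/C_target = 6.53 × 10⁷ PFU/mL / 568 PFU/mL = 1.15 × 10⁵.

1.15 × 10⁵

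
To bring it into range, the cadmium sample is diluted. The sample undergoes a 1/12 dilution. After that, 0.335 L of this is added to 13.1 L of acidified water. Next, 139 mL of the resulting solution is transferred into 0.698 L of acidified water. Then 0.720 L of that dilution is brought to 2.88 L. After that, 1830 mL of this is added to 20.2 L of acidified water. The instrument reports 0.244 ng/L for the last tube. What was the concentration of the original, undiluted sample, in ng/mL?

Overall dilution factor = 12 × 40.10 × 6.022 × 4 × 12.04 = 1.40 × 10⁵.
Original = 0.244 ng/L × 1.40 × 10⁵ = 3.40 × 10⁴ ng/L = 34.0 ng/mL.

34.0 ng/mL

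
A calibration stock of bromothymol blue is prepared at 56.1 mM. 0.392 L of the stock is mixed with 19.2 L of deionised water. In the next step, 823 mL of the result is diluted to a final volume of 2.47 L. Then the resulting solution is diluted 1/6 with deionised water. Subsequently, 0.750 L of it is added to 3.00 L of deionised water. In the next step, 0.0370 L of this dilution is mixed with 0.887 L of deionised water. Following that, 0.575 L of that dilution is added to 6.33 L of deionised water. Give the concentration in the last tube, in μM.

0.0416 μM

Overall dilution factor = 49.98 × 3.001 × 6 × 5 × 24.97 × 12.01 = 1.35 × 10⁶.
56.1 mM / 1.35 × 10⁶ = 4.16 × 10⁻⁵ mM = 0.0416 μM.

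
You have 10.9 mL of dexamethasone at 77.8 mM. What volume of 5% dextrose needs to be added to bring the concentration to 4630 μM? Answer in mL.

4630 μM = 4.63 mM.
V₂ = C₁V₁/C₂ = 77.8 × 10.9 / 4.63 = 183 mL.
Diluent to add = V₂ − V₁ = 183 − 10.9 = 172 mL.

172 mL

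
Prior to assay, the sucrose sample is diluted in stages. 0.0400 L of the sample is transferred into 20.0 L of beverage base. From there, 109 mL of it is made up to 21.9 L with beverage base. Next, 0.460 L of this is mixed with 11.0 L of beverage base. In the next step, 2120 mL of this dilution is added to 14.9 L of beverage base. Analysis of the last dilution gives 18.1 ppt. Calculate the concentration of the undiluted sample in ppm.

364 ppm

Overall dilution factor = 501 × 200.9 × 24.91 × 8.028 = 2.01 × 10⁷.
Original = 18.1 ppt × 2.01 × 10⁷ = 3.64 × 10⁸ ppt = 364 ppm.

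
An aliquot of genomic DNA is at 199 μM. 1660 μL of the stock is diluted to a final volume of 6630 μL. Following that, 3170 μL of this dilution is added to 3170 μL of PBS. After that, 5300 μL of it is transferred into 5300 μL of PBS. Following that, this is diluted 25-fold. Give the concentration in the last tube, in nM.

498 nM

Overall dilution factor = 3.994 × 2 × 2 × 25 = 399.
199 μM / 399 = 0.498 μM = 498 nM.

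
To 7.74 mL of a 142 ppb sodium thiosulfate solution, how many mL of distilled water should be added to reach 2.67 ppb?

404 mL

V₂ = C₁V₁/C₂ = 142 × 7.74 / 2.67 = 412 mL.
Diluent to add = V₂ − V₁ = 412 − 7.74 = 404 mL.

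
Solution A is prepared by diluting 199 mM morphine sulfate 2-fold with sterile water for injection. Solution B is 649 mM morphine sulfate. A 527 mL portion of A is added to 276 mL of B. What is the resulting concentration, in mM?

288 mM

C_A = 199 mM / 2 = 99.5 mM.
C_mix = (C_A·V_A + C_B·V_B)/(V_A + V_B) = (99.5×527 + 649×276) / 803.0 = 288 mM.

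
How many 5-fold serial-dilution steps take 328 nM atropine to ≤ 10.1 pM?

7

Need 5ⁿ ≥ 3.25 × 10⁴, so n ≥ log(3.25 × 10⁴)/log(5) = 6.45.
Minimum whole steps: n = 7.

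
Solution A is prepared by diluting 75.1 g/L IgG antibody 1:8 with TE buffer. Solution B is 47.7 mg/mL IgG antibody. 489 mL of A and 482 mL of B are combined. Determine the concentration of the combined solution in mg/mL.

28.4 mg/mL

C_A = 75.1 g/L / 8 = 9.39 g/L.
C_B = 47.7 mg/mL = 47.7 g/L.
C_mix = (C_A·V_A + C_B·V_B)/(V_A + V_B) = (9.39×489 + 47.7×482) / 971.0 = 28.4 g/L = 28.4 mg/mL.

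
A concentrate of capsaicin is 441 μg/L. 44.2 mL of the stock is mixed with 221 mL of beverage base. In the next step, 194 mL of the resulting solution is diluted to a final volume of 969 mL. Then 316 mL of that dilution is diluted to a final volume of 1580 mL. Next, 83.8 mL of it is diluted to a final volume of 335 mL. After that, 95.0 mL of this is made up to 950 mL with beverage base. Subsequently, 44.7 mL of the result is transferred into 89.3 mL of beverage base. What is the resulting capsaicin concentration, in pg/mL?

Overall dilution factor = 6 × 4.995 × 5 × 3.998 × 10 × 2.998 = 1.80 × 10⁴.
441 μg/L / 1.80 × 10⁴ = 0.0246 μg/L = 24.6 pg/mL.

24.6 pg/mL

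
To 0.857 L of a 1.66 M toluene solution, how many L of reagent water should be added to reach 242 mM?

242 mM = 0.242 M.
V₂ = C₁V₁/C₂ = 1.66 × 0.857 / 0.242 = 5.88 L.
Diluent to add = V₂ − V₁ = 5.88 − 0.857 = 5.02 L.

5.02 L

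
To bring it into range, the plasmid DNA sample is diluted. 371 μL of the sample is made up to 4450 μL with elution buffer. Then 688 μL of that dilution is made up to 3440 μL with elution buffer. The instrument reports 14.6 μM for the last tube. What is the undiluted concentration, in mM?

Overall dilution factor = 11.99 × 5 = 60.0.
Original = 14.6 μM × 60.0 = 876 μM = 0.876 mM.

0.876 mM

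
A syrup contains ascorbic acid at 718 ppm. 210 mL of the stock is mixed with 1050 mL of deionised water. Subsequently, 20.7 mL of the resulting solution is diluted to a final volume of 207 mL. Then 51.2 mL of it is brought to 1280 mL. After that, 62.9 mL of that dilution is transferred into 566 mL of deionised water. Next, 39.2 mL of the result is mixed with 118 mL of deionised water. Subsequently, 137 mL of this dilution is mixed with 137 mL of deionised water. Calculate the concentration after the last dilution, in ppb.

Overall dilution factor = 6 × 10 × 25 × 9.998 × 4.010 × 2 = 1.20 × 10⁵.
718 ppm / 1.20 × 10⁵ = 5.97 × 10⁻³ ppm = 5.97 ppb.

5.97 ppb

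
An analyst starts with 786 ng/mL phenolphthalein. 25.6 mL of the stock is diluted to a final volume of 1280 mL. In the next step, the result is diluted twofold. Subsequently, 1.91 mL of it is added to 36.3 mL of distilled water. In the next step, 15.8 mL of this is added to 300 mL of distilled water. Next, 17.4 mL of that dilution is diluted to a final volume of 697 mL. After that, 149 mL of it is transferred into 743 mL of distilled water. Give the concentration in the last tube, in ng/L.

Overall dilution factor = 50 × 2 × 20.01 × 19.99 × 40.06 × 5.987 = 9.59 × 10⁶.
786 ng/mL / 9.59 × 10⁶ = 8.20 × 10⁻⁵ ng/mL = 0.0820 ng/L.

0.0820 ng/L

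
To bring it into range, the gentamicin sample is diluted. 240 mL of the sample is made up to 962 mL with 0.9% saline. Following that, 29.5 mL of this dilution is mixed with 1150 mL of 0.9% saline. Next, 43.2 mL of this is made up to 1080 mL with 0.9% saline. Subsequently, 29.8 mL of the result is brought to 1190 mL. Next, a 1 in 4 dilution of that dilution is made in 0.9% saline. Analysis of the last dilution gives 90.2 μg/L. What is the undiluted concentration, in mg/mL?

57.7 mg/mL

Overall dilution factor = 4.008 × 39.98 × 25 × 39.93 × 4 = 6.40 × 10⁵.
Original = 90.2 μg/L × 6.40 × 10⁵ = 5.77 × 10⁷ μg/L = 57.7 mg/mL.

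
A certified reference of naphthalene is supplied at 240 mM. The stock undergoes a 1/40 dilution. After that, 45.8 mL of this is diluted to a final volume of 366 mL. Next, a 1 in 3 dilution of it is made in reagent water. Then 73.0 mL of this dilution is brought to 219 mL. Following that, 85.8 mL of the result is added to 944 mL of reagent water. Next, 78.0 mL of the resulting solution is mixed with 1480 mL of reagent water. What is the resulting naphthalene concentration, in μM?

0.348 μM

Overall dilution factor = 40 × 7.991 × 3 × 3 × 12.00 × 19.97 = 6.90 × 10⁵.
240 mM / 6.90 × 10⁵ = 3.48 × 10⁻⁴ mM = 0.348 μM.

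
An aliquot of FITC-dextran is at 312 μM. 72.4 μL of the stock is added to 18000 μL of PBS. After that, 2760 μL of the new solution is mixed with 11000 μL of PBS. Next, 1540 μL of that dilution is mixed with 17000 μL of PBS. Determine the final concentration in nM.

20.8 nM

Overall dilution factor = 249.6 × 4.986 × 12.04 = 1.50 × 10⁴.
312 μM / 1.50 × 10⁴ = 0.0208 μM = 20.8 nM.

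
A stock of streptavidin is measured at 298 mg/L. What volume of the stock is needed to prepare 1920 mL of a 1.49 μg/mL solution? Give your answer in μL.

1.49 μg/mL = 1.49 mg/L.
V₁ = C₂V₂/C₁ = 1.49 × 1920 / 298 = 9.60 mL = 9600 μL.

9600 μL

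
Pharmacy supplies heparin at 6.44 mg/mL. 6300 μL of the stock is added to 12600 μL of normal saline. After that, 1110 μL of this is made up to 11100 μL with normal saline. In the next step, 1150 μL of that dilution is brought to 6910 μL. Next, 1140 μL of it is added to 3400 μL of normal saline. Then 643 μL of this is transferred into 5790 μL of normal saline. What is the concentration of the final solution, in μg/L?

897 μg/L

Overall dilution factor = 3 × 10 × 6.009 × 3.982 × 10.00 = 7182.
6.44 mg/mL / 7182 = 8.97 × 10⁻⁴ mg/mL = 897 μg/L.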